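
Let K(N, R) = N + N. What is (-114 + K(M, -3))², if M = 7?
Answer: 10000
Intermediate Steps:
K(N, R) = 2*N
(-114 + K(M, -3))² = (-114 + 2*7)² = (-114 + 14)² = (-100)² = 10000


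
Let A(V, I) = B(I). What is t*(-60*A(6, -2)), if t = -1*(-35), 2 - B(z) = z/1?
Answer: -8400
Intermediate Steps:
B(z) = 2 - z (B(z) = 2 - z/1 = 2 - z)
A(V, I) = 2 - I
t = 35
t*(-60*A(6, -2)) = 35*(-60*(2 - 1*(-2))) = 35*(-60*(2 + 2)) = 35*(-60*4) = 35*(-240) = -8400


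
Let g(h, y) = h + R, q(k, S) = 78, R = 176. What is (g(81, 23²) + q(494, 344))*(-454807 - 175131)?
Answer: -211029230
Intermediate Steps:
g(h, y) = 176 + h (g(h, y) = h + 176 = 176 + h)
(g(81, 23²) + q(494, 344))*(-454807 - 175131) = ((176 + 81) + 78)*(-454807 - 175131) = (257 + 78)*(-629938) = 335*(-629938) = -211029230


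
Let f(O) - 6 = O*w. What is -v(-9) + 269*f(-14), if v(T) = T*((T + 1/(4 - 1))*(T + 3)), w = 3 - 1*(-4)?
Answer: -24280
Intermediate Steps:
w = 7 (w = 3 + 4 = 7)
f(O) = 6 + 7*O (f(O) = 6 + O*7 = 6 + 7*O)
v(T) = T*(3 + T)*(1/3 + T) (v(T) = T*((T + 1/3)*(3 + T)) = T*((1/3 + T)*(3 + T)) = T*((3 + T)*(1/3 + T)) = T*(3 + T)*(1/3 + T))
-v(-9) + 269*f(-14) = -(-9)*(1 + (-9)**2 + (10/3)*(-9)) + 269*(6 + 7*(-14)) = -(-9)*(1 + 81 - 30) + 269*(6 - 98) = -(-9)*52 + 269*(-92) = -1*(-468) - 24748 = 468 - 24748 = -24280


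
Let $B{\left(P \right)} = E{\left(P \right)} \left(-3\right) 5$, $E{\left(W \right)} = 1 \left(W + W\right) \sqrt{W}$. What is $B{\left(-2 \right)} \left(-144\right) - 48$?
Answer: $-48 - 8640 i \sqrt{2} \approx -48.0 - 12219.0 i$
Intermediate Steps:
$E{\left(W \right)} = 2 W^{\frac{3}{2}}$ ($E{\left(W \right)} = 1 \cdot 2 W \sqrt{W} = 2 W \sqrt{W} = 2 W^{\frac{3}{2}}$)
$B{\left(P \right)} = - 30 P^{\frac{3}{2}}$ ($B{\left(P \right)} = 2 P^{\frac{3}{2}} \left(-3\right) 5 = - 6 P^{\frac{3}{2}} \cdot 5 = - 30 P^{\frac{3}{2}}$)
$B{\left(-2 \right)} \left(-144\right) - 48 = - 30 \left(-2\right)^{\frac{3}{2}} \left(-144\right) - 48 = - 30 \left(- 2 i \sqrt{2}\right) \left(-144\right) - 48 = 60 i \sqrt{2} \left(-144\right) - 48 = - 8640 i \sqrt{2} - 48 = -48 - 8640 i \sqrt{2}$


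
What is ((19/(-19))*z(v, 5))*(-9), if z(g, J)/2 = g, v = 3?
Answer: 54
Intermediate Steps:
z(g, J) = 2*g
((19/(-19))*z(v, 5))*(-9) = ((19/(-19))*(2*3))*(-9) = ((19*(-1/19))*6)*(-9) = -1*6*(-9) = -6*(-9) = 54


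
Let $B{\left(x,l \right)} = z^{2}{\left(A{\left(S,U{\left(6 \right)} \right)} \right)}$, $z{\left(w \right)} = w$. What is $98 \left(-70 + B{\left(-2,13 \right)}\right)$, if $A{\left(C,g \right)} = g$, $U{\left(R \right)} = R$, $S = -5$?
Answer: $-3332$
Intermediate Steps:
$B{\left(x,l \right)} = 36$ ($B{\left(x,l \right)} = 6^{2} = 36$)
$98 \left(-70 + B{\left(-2,13 \right)}\right) = 98 \left(-70 + 36\right) = 98 \left(-34\right) = -3332$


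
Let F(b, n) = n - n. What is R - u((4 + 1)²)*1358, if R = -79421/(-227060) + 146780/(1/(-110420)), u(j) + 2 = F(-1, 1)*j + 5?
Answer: -3680063977019019/227060 ≈ -1.6207e+10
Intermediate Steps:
F(b, n) = 0
u(j) = 3 (u(j) = -2 + (0*j + 5) = -2 + (0 + 5) = -2 + 5 = 3)
R = -3680063051976579/227060 (R = -79421*(-1/227060) + 146780/(-1/110420) = 79421/227060 + 146780*(-110420) = 79421/227060 - 16207447600 = -3680063051976579/227060 ≈ -1.6207e+10)
R - u((4 + 1)²)*1358 = -3680063051976579/227060 - 3*1358 = -3680063051976579/227060 - 1*4074 = -3680063051976579/227060 - 4074 = -3680063977019019/227060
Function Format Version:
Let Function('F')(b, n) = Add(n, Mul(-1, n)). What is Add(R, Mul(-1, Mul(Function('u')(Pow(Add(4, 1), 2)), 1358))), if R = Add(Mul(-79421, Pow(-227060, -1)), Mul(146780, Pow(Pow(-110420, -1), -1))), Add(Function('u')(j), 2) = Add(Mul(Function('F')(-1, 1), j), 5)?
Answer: Rational(-3680063977019019, 227060) ≈ -1.6207e+10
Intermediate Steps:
Function('F')(b, n) = 0
Function('u')(j) = 3 (Function('u')(j) = Add(-2, Add(Mul(0, j), 5)) = Add(-2, Add(0, 5)) = Add(-2, 5) = 3)
R = Rational(-3680063051976579, 227060) (R = Add(Mul(-79421, Rational(-1, 227060)), Mul(146780, Pow(Rational(-1, 110420), -1))) = Add(Rational(79421, 227060), Mul(146780, -110420)) = Add(Rational(79421, 227060), -16207447600) = Rational(-3680063051976579, 227060) ≈ -1.6207e+10)
Add(R, Mul(-1, Mul(Function('u')(Pow(Add(4, 1), 2)), 1358))) = Add(Rational(-3680063051976579, 227060), Mul(-1, Mul(3, 1358))) = Add(Rational(-3680063051976579, 227060), Mul(-1, 4074)) = Add(Rational(-3680063051976579, 227060), -4074) = Rational(-3680063977019019, 227060)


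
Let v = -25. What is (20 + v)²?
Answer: 25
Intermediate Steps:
(20 + v)² = (20 - 25)² = (-5)² = 25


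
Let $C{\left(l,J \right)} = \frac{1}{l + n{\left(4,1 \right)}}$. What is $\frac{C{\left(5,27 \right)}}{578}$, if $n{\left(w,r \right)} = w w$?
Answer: $\frac{1}{12138} \approx 8.2386 \cdot 10^{-5}$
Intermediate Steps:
$n{\left(w,r \right)} = w^{2}$
$C{\left(l,J \right)} = \frac{1}{16 + l}$ ($C{\left(l,J \right)} = \frac{1}{l + 4^{2}} = \frac{1}{l + 16} = \frac{1}{16 + l}$)
$\frac{C{\left(5,27 \right)}}{578} = \frac{1}{\left(16 + 5\right) 578} = \frac{1}{21} \cdot \frac{1}{578} = \frac{1}{12138}$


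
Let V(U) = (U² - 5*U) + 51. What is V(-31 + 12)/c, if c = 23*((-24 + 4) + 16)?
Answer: -507/92 ≈ -5.5109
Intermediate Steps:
V(U) = 51 + U² - 5*U
c = -92 (c = 23*(-20 + 16) = 23*(-4) = -92)
V(-31 + 12)/c = (51 + (-31 + 12)² - 5*(-31 + 12))/(-92) = (51 + (-19)² - 5*(-19))*(-1/92) = (51 + 361 + 95)*(-1/92) = 507*(-1/92) = -507/92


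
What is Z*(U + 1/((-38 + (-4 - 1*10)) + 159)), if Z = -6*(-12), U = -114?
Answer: -878184/107 ≈ -8207.3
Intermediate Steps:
Z = 72
Z*(U + 1/((-38 + (-4 - 1*10)) + 159)) = 72*(-114 + 1/((-38 + (-4 - 1*10)) + 159)) = 72*(-114 + 1/((-38 + (-4 - 10)) + 159)) = 72*(-114 + 1/((-38 - 14) + 159)) = 72*(-114 + 1/(-52 + 159)) = 72*(-114 + 1/107) = 72*(-12197/107) = -878184/107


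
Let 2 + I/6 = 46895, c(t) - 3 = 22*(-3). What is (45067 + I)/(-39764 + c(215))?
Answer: -326425/39827 ≈ -8.1961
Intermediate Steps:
c(t) = -63 (c(t) = 3 + 22*(-3) = 3 - 66 = -63)
I = 281358 (I = -12 + 6*46895 = -12 + 281370 = 281358)
(45067 + I)/(-39764 + c(215)) = (45067 + 281358)/(-39764 - 63) = 326425/(-39827) = 326425*(-1/39827) = -326425/39827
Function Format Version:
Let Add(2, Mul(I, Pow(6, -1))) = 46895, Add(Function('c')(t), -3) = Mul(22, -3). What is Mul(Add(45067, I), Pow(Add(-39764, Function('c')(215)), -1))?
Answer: Rational(-326425, 39827) ≈ -8.1961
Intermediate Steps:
Function('c')(t) = -63 (Function('c')(t) = Add(3, Mul(22, -3)) = Add(3, -66) = -63)
I = 281358 (I = Add(-12, Mul(6, 46895)) = Add(-12, 281370) = 281358)
Mul(Add(45067, I), Pow(Add(-39764, Function('c')(215)), -1)) = Mul(Add(45067, 281358), Pow(Add(-39764, -63), -1)) = Mul(326425, Pow(-39827, -1)) = Mul(326425, Rational(-1, 39827)) = Rational(-326425, 39827)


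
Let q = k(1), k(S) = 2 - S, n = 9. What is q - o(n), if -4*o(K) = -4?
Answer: 0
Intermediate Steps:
o(K) = 1 (o(K) = -1/4*(-4) = 1)
q = 1 (q = 2 - 1*1 = 2 - 1 = 1)
q - o(n) = 1 - 1*1 = 1 - 1 = 0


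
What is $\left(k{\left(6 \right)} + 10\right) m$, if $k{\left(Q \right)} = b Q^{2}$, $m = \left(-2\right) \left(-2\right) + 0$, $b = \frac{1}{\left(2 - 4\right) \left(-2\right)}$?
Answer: $76$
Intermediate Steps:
$b = \frac{1}{4}$ ($b = \frac{1}{-2} \left(- \frac{1}{2}\right) = \left(- \frac{1}{2}\right) \left(- \frac{1}{2}\right) = \frac{1}{4} \approx 0.25$)
$m = 4$ ($m = 4 + 0 = 4$)
$k{\left(Q \right)} = \frac{Q^{2}}{4}$
$\left(k{\left(6 \right)} + 10\right) m = \left(\frac{6^{2}}{4} + 10\right) 4 = \left(\frac{1}{4} \cdot 36 + 10\right) 4 = \left(9 + 10\right) 4 = 19 \cdot 4 = 76$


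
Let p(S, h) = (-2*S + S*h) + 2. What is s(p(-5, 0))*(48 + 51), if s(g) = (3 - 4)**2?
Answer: 99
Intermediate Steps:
p(S, h) = 2 - 2*S + S*h
s(g) = 1 (s(g) = (-1)**2 = 1)
s(p(-5, 0))*(48 + 51) = 1*(48 + 51) = 1*99 = 99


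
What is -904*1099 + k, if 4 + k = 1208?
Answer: -992292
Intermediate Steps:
k = 1204 (k = -4 + 1208 = 1204)
-904*1099 + k = -904*1099 + 1204 = -993496 + 1204 = -992292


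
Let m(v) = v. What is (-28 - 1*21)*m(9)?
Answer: -441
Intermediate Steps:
(-28 - 1*21)*m(9) = (-28 - 1*21)*9 = (-28 - 21)*9 = -49*9 = -441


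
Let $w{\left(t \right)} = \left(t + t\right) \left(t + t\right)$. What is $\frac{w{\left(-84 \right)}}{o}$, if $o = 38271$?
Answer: $\frac{9408}{12757} \approx 0.73748$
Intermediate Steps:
$w{\left(t \right)} = 4 t^{2}$ ($w{\left(t \right)} = 2 t 2 t = 4 t^{2}$)
$\frac{w{\left(-84 \right)}}{o} = \frac{4 \left(-84\right)^{2}}{38271} = 4 \cdot 7056 \cdot \frac{1}{38271} = 28224 \cdot \frac{1}{38271} = \frac{9408}{12757}$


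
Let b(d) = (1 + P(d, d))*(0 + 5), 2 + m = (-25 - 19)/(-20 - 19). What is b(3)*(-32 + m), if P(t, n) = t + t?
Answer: -44870/39 ≈ -1150.5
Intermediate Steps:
P(t, n) = 2*t
m = -34/39 (m = -2 + (-25 - 19)/(-20 - 19) = -2 - 44/(-39) = -2 - 44*(-1/39) = -2 + 44/39 = -34/39 ≈ -0.87179)
b(d) = 5 + 10*d (b(d) = (1 + 2*d)*(0 + 5) = (1 + 2*d)*5 = 5 + 10*d)
b(3)*(-32 + m) = (5 + 10*3)*(-32 - 34/39) = (5 + 30)*(-1282/39) = 35*(-1282/39) = -44870/39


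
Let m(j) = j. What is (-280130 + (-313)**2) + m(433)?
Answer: -181728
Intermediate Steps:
(-280130 + (-313)**2) + m(433) = (-280130 + (-313)**2) + 433 = (-280130 + 97969) + 433 = -182161 + 433 = -181728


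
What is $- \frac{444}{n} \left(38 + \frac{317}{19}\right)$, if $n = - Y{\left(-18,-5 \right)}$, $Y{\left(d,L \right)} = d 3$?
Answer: $- \frac{76886}{171} \approx -449.63$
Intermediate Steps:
$Y{\left(d,L \right)} = 3 d$
$n = 54$ ($n = - 3 \left(-18\right) = \left(-1\right) \left(-54\right) = 54$)
$- \frac{444}{n} \left(38 + \frac{317}{19}\right) = - \frac{444}{54} \left(38 + \frac{317}{19}\right) = \left(-444\right) \frac{1}{54} \left(38 + 317 \cdot \frac{1}{19}\right) = - \frac{74 \left(38 + \frac{317}{19}\right)}{9} = \left(- \frac{74}{9}\right) \frac{1039}{19} = - \frac{76886}{171}$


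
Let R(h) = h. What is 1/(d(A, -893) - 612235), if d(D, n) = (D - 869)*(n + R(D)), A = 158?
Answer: -1/89650 ≈ -1.1154e-5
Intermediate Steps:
d(D, n) = (-869 + D)*(D + n) (d(D, n) = (D - 869)*(n + D) = (-869 + D)*(D + n))
1/(d(A, -893) - 612235) = 1/((158² - 869*158 - 869*(-893) + 158*(-893)) - 612235) = 1/((24964 - 137302 + 776017 - 141094) - 612235) = 1/(522585 - 612235) = 1/(-89650) = -1/89650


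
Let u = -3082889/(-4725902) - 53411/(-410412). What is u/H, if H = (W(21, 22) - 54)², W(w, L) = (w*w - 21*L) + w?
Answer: 32992821565/122951675129904 ≈ 0.00026834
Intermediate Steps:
u = 32992821565/42164497644 (u = -3082889*(-1/4725902) - 53411*(-1/410412) = 3082889/4725902 + 53411/410412 = 32992821565/42164497644 ≈ 0.78248)
W(w, L) = w + w² - 21*L (W(w, L) = (w² - 21*L) + w = w + w² - 21*L)
H = 2916 (H = ((21 + 21² - 21*22) - 54)² = ((21 + 441 - 462) - 54)² = (0 - 54)² = (-54)² = 2916)
u/H = (32992821565/42164497644)/2916 = (32992821565/42164497644)*(1/2916) = 32992821565/122951675129904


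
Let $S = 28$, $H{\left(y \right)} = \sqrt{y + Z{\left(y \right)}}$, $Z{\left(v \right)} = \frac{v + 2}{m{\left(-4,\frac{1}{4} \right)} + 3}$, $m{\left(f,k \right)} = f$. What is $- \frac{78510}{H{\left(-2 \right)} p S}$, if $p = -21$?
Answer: $- \frac{13085 i \sqrt{2}}{196} \approx - 94.413 i$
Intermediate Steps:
$Z{\left(v \right)} = -2 - v$ ($Z{\left(v \right)} = \frac{v + 2}{-4 + 3} = \frac{2 + v}{-1} = \left(2 + v\right) \left(-1\right) = -2 - v$)
$H{\left(y \right)} = i \sqrt{2}$ ($H{\left(y \right)} = \sqrt{y - \left(2 + y\right)} = \sqrt{-2} = i \sqrt{2}$)
$- \frac{78510}{H{\left(-2 \right)} p S} = - \frac{78510}{i \sqrt{2} \left(-21\right) 28} = - \frac{78510}{- 21 i \sqrt{2} \cdot 28} = - \frac{78510}{\left(-588\right) i \sqrt{2}} = - 78510 \frac{i \sqrt{2}}{1176} = - \frac{13085 i \sqrt{2}}{196}$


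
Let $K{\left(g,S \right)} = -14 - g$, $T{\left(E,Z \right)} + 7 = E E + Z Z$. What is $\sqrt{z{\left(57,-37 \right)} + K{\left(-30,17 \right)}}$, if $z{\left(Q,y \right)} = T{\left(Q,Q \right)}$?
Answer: $3 \sqrt{723} \approx 80.666$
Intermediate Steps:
$T{\left(E,Z \right)} = -7 + E^{2} + Z^{2}$ ($T{\left(E,Z \right)} = -7 + \left(E E + Z Z\right) = -7 + \left(E^{2} + Z^{2}\right) = -7 + E^{2} + Z^{2}$)
$z{\left(Q,y \right)} = -7 + 2 Q^{2}$ ($z{\left(Q,y \right)} = -7 + Q^{2} + Q^{2} = -7 + 2 Q^{2}$)
$\sqrt{z{\left(57,-37 \right)} + K{\left(-30,17 \right)}} = \sqrt{\left(-7 + 2 \cdot 57^{2}\right) - -16} = \sqrt{\left(-7 + 2 \cdot 3249\right) + \left(-14 + 30\right)} = \sqrt{\left(-7 + 6498\right) + 16} = \sqrt{6491 + 16} = \sqrt{6507} = 3 \sqrt{723}$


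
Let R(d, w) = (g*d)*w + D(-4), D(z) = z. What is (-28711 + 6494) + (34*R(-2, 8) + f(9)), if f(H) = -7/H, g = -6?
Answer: -171808/9 ≈ -19090.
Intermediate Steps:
R(d, w) = -4 - 6*d*w (R(d, w) = (-6*d)*w - 4 = -6*d*w - 4 = -4 - 6*d*w)
(-28711 + 6494) + (34*R(-2, 8) + f(9)) = (-28711 + 6494) + (34*(-4 - 6*(-2)*8) - 7/9) = -22217 + (34*(-4 + 96) - 7*⅑) = -22217 + (34*92 - 7/9) = -22217 + (3128 - 7/9) = -22217 + 28145/9 = -171808/9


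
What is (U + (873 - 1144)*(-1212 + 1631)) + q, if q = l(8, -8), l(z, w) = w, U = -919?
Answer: -114476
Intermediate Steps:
q = -8
(U + (873 - 1144)*(-1212 + 1631)) + q = (-919 + (873 - 1144)*(-1212 + 1631)) - 8 = (-919 - 271*419) - 8 = (-919 - 113549) - 8 = -114468 - 8 = -114476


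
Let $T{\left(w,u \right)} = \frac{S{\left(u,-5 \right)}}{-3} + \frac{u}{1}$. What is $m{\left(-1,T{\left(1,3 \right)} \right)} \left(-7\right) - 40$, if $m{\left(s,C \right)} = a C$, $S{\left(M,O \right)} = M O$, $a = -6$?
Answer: $296$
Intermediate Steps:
$T{\left(w,u \right)} = \frac{8 u}{3}$ ($T{\left(w,u \right)} = \frac{u \left(-5\right)}{-3} + \frac{u}{1} = - 5 u \left(- \frac{1}{3}\right) + u 1 = \frac{5 u}{3} + u = \frac{8 u}{3}$)
$m{\left(s,C \right)} = - 6 C$
$m{\left(-1,T{\left(1,3 \right)} \right)} \left(-7\right) - 40 = - 6 \cdot \frac{8}{3} \cdot 3 \left(-7\right) - 40 = \left(-6\right) 8 \left(-7\right) - 40 = \left(-48\right) \left(-7\right) - 40 = 336 - 40 = 296$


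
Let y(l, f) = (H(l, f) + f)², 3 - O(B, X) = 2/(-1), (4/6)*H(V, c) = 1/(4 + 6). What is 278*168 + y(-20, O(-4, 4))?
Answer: 18692209/400 ≈ 46731.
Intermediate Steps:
H(V, c) = 3/20 (H(V, c) = 3/(2*(4 + 6)) = (3/2)/10 = (3/2)*(⅒) = 3/20)
O(B, X) = 5 (O(B, X) = 3 - 2/(-1) = 3 - 2*(-1) = 3 - 1*(-2) = 3 + 2 = 5)
y(l, f) = (3/20 + f)²
278*168 + y(-20, O(-4, 4)) = 278*168 + (3 + 20*5)²/400 = 46704 + (3 + 100)²/400 = 46704 + (1/400)*103² = 46704 + (1/400)*10609 = 46704 + 10609/400 = 18692209/400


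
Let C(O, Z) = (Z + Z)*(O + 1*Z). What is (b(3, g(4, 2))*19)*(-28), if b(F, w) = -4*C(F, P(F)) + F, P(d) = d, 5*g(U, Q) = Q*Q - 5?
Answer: 75012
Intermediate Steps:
g(U, Q) = -1 + Q²/5 (g(U, Q) = (Q*Q - 5)/5 = (Q² - 5)/5 = (-5 + Q²)/5 = -1 + Q²/5)
C(O, Z) = 2*Z*(O + Z) (C(O, Z) = (2*Z)*(O + Z) = 2*Z*(O + Z))
b(F, w) = F - 16*F² (b(F, w) = -8*F*(F + F) + F = -8*F*2*F + F = -16*F² + F = F - 16*F²)
(b(3, g(4, 2))*19)*(-28) = ((3*(1 - 16*3))*19)*(-28) = ((3*(1 - 48))*19)*(-28) = ((3*(-47))*19)*(-28) = -141*19*(-28) = -2679*(-28) = 75012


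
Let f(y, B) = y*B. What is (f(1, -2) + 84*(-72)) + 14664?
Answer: 8614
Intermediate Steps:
f(y, B) = B*y
(f(1, -2) + 84*(-72)) + 14664 = (-2*1 + 84*(-72)) + 14664 = (-2 - 6048) + 14664 = -6050 + 14664 = 8614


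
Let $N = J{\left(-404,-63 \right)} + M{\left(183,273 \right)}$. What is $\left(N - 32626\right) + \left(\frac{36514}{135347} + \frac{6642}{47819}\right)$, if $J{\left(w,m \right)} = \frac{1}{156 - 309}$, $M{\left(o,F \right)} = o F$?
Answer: $\frac{17164231666384184}{990240203529} \approx 17333.0$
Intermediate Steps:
$M{\left(o,F \right)} = F o$
$J{\left(w,m \right)} = - \frac{1}{153}$ ($J{\left(w,m \right)} = \frac{1}{-153} = - \frac{1}{153}$)
$N = \frac{7643726}{153}$ ($N = - \frac{1}{153} + 273 \cdot 183 = - \frac{1}{153} + 49959 = \frac{7643726}{153} \approx 49959.0$)
$\left(N - 32626\right) + \left(\frac{36514}{135347} + \frac{6642}{47819}\right) = \left(\frac{7643726}{153} - 32626\right) + \left(\frac{36514}{135347} + \frac{6642}{47819}\right) = \frac{2651948}{153} + \left(36514 \cdot \frac{1}{135347} + 6642 \cdot \frac{1}{47819}\right) = \frac{2651948}{153} + \left(\frac{36514}{135347} + \frac{6642}{47819}\right) = \frac{2651948}{153} + \frac{2645037740}{6472158193} = \frac{17164231666384184}{990240203529}$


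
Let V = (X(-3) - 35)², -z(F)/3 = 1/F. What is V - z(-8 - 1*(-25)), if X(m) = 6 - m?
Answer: 11495/17 ≈ 676.18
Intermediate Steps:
z(F) = -3/F
V = 676 (V = ((6 - 1*(-3)) - 35)² = ((6 + 3) - 35)² = (9 - 35)² = (-26)² = 676)
V - z(-8 - 1*(-25)) = 676 - (-3)/(-8 - 1*(-25)) = 676 - (-3)/(-8 + 25) = 676 - (-3)/17 = 676 - 1*(-3/17) = 676 + 3/17 = 11495/17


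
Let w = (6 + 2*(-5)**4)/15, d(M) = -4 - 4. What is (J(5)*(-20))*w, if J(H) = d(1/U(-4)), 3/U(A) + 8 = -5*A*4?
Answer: 40192/3 ≈ 13397.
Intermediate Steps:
U(A) = 3/(-8 - 20*A) (U(A) = 3/(-8 - 5*A*4) = 3/(-8 - 20*A))
d(M) = -8
w = 1256/15 (w = (6 + 2*625)*(1/15) = (6 + 1250)*(1/15) = 1256*(1/15) = 1256/15 ≈ 83.733)
J(H) = -8
(J(5)*(-20))*w = -8*(-20)*(1256/15) = 160*(1256/15) = 40192/3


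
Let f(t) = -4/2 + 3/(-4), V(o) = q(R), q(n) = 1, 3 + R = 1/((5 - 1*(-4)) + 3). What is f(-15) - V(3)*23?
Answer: -103/4 ≈ -25.750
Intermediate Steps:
R = -35/12 (R = -3 + 1/((5 - 1*(-4)) + 3) = -3 + 1/((5 + 4) + 3) = -3 + 1/(9 + 3) = -3 + 1/12 = -35/12 ≈ -2.9167)
V(o) = 1
f(t) = -11/4 (f(t) = -4*1/2 + 3*(-1/4) = -2 - 3/4 = -11/4)
f(-15) - V(3)*23 = -11/4 - 23 = -103/4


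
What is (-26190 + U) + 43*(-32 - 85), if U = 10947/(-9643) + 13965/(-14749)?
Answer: -90626338305/2902543 ≈ -31223.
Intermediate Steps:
U = -6043302/2902543 (U = 10947*(-1/9643) + 13965*(-1/14749) = -10947/9643 - 285/301 = -6043302/2902543 ≈ -2.0821)
(-26190 + U) + 43*(-32 - 85) = (-26190 - 6043302/2902543) + 43*(-32 - 85) = -76023644472/2902543 + 43*(-117) = -76023644472/2902543 - 5031 = -90626338305/2902543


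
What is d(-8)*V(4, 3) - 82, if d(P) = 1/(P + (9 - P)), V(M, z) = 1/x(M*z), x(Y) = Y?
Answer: -8855/108 ≈ -81.991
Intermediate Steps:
V(M, z) = 1/(M*z)
d(P) = ⅑ (d(P) = 1/9 = ⅑)
d(-8)*V(4, 3) - 82 = (1/(4*3))/9 - 82 = ((¼)*(⅓))/9 - 82 = (⅑)*(1/12) - 82 = 1/108 - 82 = -8855/108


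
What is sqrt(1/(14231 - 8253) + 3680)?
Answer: sqrt(2683883002)/854 ≈ 60.663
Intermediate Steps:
sqrt(1/(14231 - 8253) + 3680) = sqrt(1/5978 + 3680) = sqrt(21999041/5978) = sqrt(2683883002)/854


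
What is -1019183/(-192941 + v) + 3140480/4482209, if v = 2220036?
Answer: 1797860090353/9085863452855 ≈ 0.19787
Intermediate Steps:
-1019183/(-192941 + v) + 3140480/4482209 = -1019183/(-192941 + 2220036) + 3140480/4482209 = -1019183/2027095 + 3140480*(1/4482209) = -1019183*1/2027095 + 3140480/4482209 = -1019183/2027095 + 3140480/4482209 = 1797860090353/9085863452855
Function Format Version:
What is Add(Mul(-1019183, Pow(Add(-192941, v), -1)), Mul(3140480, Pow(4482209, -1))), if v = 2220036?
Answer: Rational(1797860090353, 9085863452855) ≈ 0.19787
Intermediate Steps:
Add(Mul(-1019183, Pow(Add(-192941, v), -1)), Mul(3140480, Pow(4482209, -1))) = Add(Mul(-1019183, Pow(Add(-192941, 2220036), -1)), Mul(3140480, Pow(4482209, -1))) = Add(Mul(-1019183, Pow(2027095, -1)), Mul(3140480, Rational(1, 4482209))) = Add(Mul(-1019183, Rational(1, 2027095)), Rational(3140480, 4482209)) = Add(Rational(-1019183, 2027095), Rational(3140480, 4482209)) = Rational(1797860090353, 9085863452855)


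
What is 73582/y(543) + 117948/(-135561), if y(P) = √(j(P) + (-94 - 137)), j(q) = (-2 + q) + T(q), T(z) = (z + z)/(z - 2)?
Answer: -39316/45187 + 36791*√22829659/42199 ≈ 4164.8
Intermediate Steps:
T(z) = 2*z/(-2 + z) (T(z) = (2*z)/(-2 + z) = 2*z/(-2 + z))
j(q) = -2 + q + 2*q/(-2 + q) (j(q) = (-2 + q) + 2*q/(-2 + q) = -2 + q + 2*q/(-2 + q))
y(P) = √(-233 + P + 2*P/(-2 + P)) (y(P) = √((-2 + P + 2*P/(-2 + P)) + (-94 - 137)) = √((-2 + P + 2*P/(-2 + P)) - 231) = √(-233 + P + 2*P/(-2 + P)))
73582/y(543) + 117948/(-135561) = 73582/(√((466 + 543² - 233*543)/(-2 + 543))) + 117948/(-135561) = 73582/(√((466 + 294849 - 126519)/541)) + 117948*(-1/135561) = 73582/(√((1/541)*168796)) - 39316/45187 = 73582/(√(168796/541)) - 39316/45187 = 73582/((2*√22829659/541)) - 39316/45187 = 73582*(√22829659/84398) - 39316/45187 = 36791*√22829659/42199 - 39316/45187 = -39316/45187 + 36791*√22829659/42199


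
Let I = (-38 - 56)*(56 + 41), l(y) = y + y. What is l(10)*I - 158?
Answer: -182518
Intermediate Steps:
l(y) = 2*y
I = -9118 (I = -94*97 = -9118)
l(10)*I - 158 = (2*10)*(-9118) - 158 = 20*(-9118) - 158 = -182360 - 158 = -182518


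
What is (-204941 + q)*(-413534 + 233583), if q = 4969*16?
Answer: 22572513587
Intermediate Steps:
q = 79504
(-204941 + q)*(-413534 + 233583) = (-204941 + 79504)*(-413534 + 233583) = -125437*(-179951) = 22572513587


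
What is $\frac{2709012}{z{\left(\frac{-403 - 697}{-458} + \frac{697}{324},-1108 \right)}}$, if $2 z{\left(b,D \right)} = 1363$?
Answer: $\frac{5418024}{1363} \approx 3975.1$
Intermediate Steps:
$z{\left(b,D \right)} = \frac{1363}{2}$ ($z{\left(b,D \right)} = \frac{1}{2} \cdot 1363 = \frac{1363}{2}$)
$\frac{2709012}{z{\left(\frac{-403 - 697}{-458} + \frac{697}{324},-1108 \right)}} = \frac{2709012}{\frac{1363}{2}} = 2709012 \cdot \frac{2}{1363} = \frac{5418024}{1363}$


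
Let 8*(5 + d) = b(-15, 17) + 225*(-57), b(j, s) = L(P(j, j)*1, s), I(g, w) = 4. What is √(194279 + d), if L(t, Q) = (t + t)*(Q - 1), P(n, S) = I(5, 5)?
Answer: √3082990/4 ≈ 438.96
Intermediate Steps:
P(n, S) = 4
L(t, Q) = 2*t*(-1 + Q) (L(t, Q) = (2*t)*(-1 + Q) = 2*t*(-1 + Q))
b(j, s) = -8 + 8*s (b(j, s) = 2*(4*1)*(-1 + s) = 2*4*(-1 + s) = -8 + 8*s)
d = -12737/8 (d = -5 + ((-8 + 8*17) + 225*(-57))/8 = -5 + ((-8 + 136) - 12825)/8 = -5 + (128 - 12825)/8 = -5 + (⅛)*(-12697) = -5 - 12697/8 = -12737/8 ≈ -1592.1)
√(194279 + d) = √(194279 - 12737/8) = √(1541495/8) = √3082990/4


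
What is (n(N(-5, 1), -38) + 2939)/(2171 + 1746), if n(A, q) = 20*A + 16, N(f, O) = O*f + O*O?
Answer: 2875/3917 ≈ 0.73398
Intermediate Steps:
N(f, O) = O² + O*f (N(f, O) = O*f + O² = O² + O*f)
n(A, q) = 16 + 20*A
(n(N(-5, 1), -38) + 2939)/(2171 + 1746) = ((16 + 20*(1*(1 - 5))) + 2939)/(2171 + 1746) = ((16 + 20*(1*(-4))) + 2939)/3917 = ((16 + 20*(-4)) + 2939)*(1/3917) = ((16 - 80) + 2939)*(1/3917) = (-64 + 2939)*(1/3917) = 2875*(1/3917) = 2875/3917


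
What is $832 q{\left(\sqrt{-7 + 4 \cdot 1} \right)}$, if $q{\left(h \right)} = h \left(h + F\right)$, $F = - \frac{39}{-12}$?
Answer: $-2496 + 2704 i \sqrt{3} \approx -2496.0 + 4683.5 i$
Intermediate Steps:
$F = \frac{13}{4}$ ($F = \left(-39\right) \left(- \frac{1}{12}\right) = \frac{13}{4} \approx 3.25$)
$q{\left(h \right)} = h \left(\frac{13}{4} + h\right)$ ($q{\left(h \right)} = h \left(h + \frac{13}{4}\right) = h \left(\frac{13}{4} + h\right)$)
$832 q{\left(\sqrt{-7 + 4 \cdot 1} \right)} = 832 \frac{\sqrt{-7 + 4 \cdot 1} \left(13 + 4 \sqrt{-7 + 4 \cdot 1}\right)}{4} = 832 \frac{\sqrt{-7 + 4} \left(13 + 4 \sqrt{-7 + 4}\right)}{4} = 832 \frac{\sqrt{-3} \left(13 + 4 \sqrt{-3}\right)}{4} = 832 \frac{i \sqrt{3} \left(13 + 4 i \sqrt{3}\right)}{4} = 208 i \sqrt{3} \left(13 + 4 i \sqrt{3}\right)$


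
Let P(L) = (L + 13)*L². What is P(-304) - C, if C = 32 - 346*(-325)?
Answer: -27005538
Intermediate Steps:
P(L) = L²*(13 + L) (P(L) = (13 + L)*L² = L²*(13 + L))
C = 112482 (C = 32 + 112450 = 112482)
P(-304) - C = (-304)²*(13 - 304) - 1*112482 = 92416*(-291) - 112482 = -26893056 - 112482 = -27005538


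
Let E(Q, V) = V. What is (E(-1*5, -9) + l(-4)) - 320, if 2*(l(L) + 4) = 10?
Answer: -328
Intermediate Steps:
l(L) = 1 (l(L) = -4 + (½)*10 = -4 + 5 = 1)
(E(-1*5, -9) + l(-4)) - 320 = (-9 + 1) - 320 = -8 - 320 = -328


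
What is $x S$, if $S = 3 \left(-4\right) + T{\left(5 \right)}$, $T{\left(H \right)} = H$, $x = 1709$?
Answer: $-11963$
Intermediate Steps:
$S = -7$ ($S = 3 \left(-4\right) + 5 = -12 + 5 = -7$)
$x S = 1709 \left(-7\right) = -11963$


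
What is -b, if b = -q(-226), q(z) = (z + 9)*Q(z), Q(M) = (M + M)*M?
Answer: -22166984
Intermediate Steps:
Q(M) = 2*M² (Q(M) = (2*M)*M = 2*M²)
q(z) = 2*z²*(9 + z) (q(z) = (z + 9)*(2*z²) = (9 + z)*(2*z²) = 2*z²*(9 + z))
b = 22166984 (b = -2*(-226)²*(9 - 226) = -2*51076*(-217) = -1*(-22166984) = 22166984)
-b = -1*22166984 = -22166984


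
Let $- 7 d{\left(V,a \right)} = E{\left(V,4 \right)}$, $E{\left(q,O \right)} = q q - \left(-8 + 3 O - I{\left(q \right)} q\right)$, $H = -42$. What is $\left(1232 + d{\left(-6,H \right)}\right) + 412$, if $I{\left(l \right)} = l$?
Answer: $\frac{11440}{7} \approx 1634.3$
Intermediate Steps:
$E{\left(q,O \right)} = 8 - 3 O + 2 q^{2}$ ($E{\left(q,O \right)} = q q - \left(-8 + 3 O - q q\right) = q^{2} - \left(-8 - q^{2} + 3 O\right) = q^{2} + \left(8 + q^{2} - 3 O\right) = 8 - 3 O + 2 q^{2}$)
$d{\left(V,a \right)} = \frac{4}{7} - \frac{2 V^{2}}{7}$ ($d{\left(V,a \right)} = - \frac{8 - 12 + 2 V^{2}}{7} = - \frac{-4 + 2 V^{2}}{7} = \frac{4}{7} - \frac{2 V^{2}}{7}$)
$\left(1232 + d{\left(-6,H \right)}\right) + 412 = \left(1232 + \left(\frac{4}{7} - \frac{2 \left(-6\right)^{2}}{7}\right)\right) + 412 = \left(1232 + \left(\frac{4}{7} - \frac{72}{7}\right)\right) + 412 = \left(1232 - \frac{68}{7}\right) + 412 = \frac{8556}{7} + 412 = \frac{11440}{7}$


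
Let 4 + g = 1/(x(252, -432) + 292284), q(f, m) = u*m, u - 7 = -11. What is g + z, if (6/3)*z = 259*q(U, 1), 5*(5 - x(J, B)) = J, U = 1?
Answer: -762742741/1461193 ≈ -522.00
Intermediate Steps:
u = -4 (u = 7 - 11 = -4)
x(J, B) = 5 - J/5
q(f, m) = -4*m
g = -5844767/1461193 (g = -4 + 1/((5 - 1/5*252) + 292284) = -4 + 1/((5 - 252/5) + 292284) = -4 + 1/(-227/5 + 292284) = -4 + 1/(1461193/5) = -4 + 5/1461193 = -5844767/1461193 ≈ -4.0000)
z = -518 (z = (259*(-4*1))/2 = (259*(-4))/2 = (1/2)*(-1036) = -518)
g + z = -5844767/1461193 - 518 = -762742741/1461193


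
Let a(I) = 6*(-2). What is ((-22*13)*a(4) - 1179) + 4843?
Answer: 7096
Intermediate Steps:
a(I) = -12
((-22*13)*a(4) - 1179) + 4843 = (-22*13*(-12) - 1179) + 4843 = (-286*(-12) - 1179) + 4843 = (3432 - 1179) + 4843 = 2253 + 4843 = 7096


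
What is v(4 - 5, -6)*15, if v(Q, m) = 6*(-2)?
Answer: -180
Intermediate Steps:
v(Q, m) = -12
v(4 - 5, -6)*15 = -12*15 = -180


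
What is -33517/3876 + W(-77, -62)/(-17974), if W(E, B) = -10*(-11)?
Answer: -1442251/166668 ≈ -8.6534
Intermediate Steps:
W(E, B) = 110
-33517/3876 + W(-77, -62)/(-17974) = -33517/3876 + 110/(-17974) = -33517*1/3876 + 110*(-1/17974) = -33517/3876 - 5/817 = -1442251/166668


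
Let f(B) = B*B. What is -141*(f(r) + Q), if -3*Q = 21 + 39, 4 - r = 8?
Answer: 564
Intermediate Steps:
r = -4 (r = 4 - 1*8 = 4 - 8 = -4)
f(B) = B**2
Q = -20 (Q = -(21 + 39)/3 = -1/3*60 = -20)
-141*(f(r) + Q) = -141*((-4)**2 - 20) = -141*(16 - 20) = -141*(-4) = 564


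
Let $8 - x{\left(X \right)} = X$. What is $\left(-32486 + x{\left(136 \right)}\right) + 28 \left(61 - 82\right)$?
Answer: $-33202$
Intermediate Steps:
$x{\left(X \right)} = 8 - X$
$\left(-32486 + x{\left(136 \right)}\right) + 28 \left(61 - 82\right) = \left(-32486 + \left(8 - 136\right)\right) + 28 \left(61 - 82\right) = \left(-32486 + \left(8 - 136\right)\right) + 28 \left(-21\right) = \left(-32486 - 128\right) - 588 = -32614 - 588 = -33202$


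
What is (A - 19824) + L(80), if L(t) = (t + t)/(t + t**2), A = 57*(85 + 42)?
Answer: -1019383/81 ≈ -12585.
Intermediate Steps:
A = 7239 (A = 57*127 = 7239)
L(t) = 2*t/(t + t**2) (L(t) = (2*t)/(t + t**2) = 2*t/(t + t**2))
(A - 19824) + L(80) = (7239 - 19824) + 2/(1 + 80) = -12585 + 2/81 = -1019383/81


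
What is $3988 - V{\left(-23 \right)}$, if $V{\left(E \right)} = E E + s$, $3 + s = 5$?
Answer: $3457$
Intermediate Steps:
$s = 2$ ($s = -3 + 5 = 2$)
$V{\left(E \right)} = 2 + E^{2}$ ($V{\left(E \right)} = E E + 2 = E^{2} + 2 = 2 + E^{2}$)
$3988 - V{\left(-23 \right)} = 3988 - \left(2 + \left(-23\right)^{2}\right) = 3988 - \left(2 + 529\right) = 3988 - 531 = 3457$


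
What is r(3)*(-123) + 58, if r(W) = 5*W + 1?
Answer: -1910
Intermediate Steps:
r(W) = 1 + 5*W
r(3)*(-123) + 58 = (1 + 5*3)*(-123) + 58 = (1 + 15)*(-123) + 58 = 16*(-123) + 58 = -1968 + 58 = -1910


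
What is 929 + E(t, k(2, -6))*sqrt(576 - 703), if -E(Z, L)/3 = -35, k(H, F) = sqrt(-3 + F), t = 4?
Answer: 929 + 105*I*sqrt(127) ≈ 929.0 + 1183.3*I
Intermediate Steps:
E(Z, L) = 105 (E(Z, L) = -3*(-35) = 105)
929 + E(t, k(2, -6))*sqrt(576 - 703) = 929 + 105*sqrt(576 - 703) = 929 + 105*sqrt(-127) = 929 + 105*(I*sqrt(127)) = 929 + 105*I*sqrt(127)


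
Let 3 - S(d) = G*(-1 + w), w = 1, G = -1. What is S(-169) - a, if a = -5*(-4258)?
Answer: -21287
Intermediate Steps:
S(d) = 3 (S(d) = 3 - (-1)*(-1 + 1) = 3 - (-1)*0 = 3 - 1*0 = 3 + 0 = 3)
a = 21290
S(-169) - a = 3 - 1*21290 = 3 - 21290 = -21287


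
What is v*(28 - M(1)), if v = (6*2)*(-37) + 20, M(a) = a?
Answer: -11448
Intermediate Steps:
v = -424 (v = 12*(-37) + 20 = -444 + 20 = -424)
v*(28 - M(1)) = -424*(28 - 1*1) = -424*(28 - 1) = -424*27 = -11448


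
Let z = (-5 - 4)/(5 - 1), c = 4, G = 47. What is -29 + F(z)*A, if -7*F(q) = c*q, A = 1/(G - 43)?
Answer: -803/28 ≈ -28.679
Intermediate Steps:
A = 1/4 (A = 1/(47 - 43) = 1/4 ≈ 0.25000)
z = -9/4 ≈ -2.2500
F(q) = -4*q/7
-29 + F(z)*A = -29 - 4/7*(-9/4)*(1/4) = -29 + (9/7)*(1/4) = -29 + 9/28 = -803/28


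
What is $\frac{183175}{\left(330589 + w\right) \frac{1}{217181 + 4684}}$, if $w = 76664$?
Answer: $\frac{1935243875}{19393} \approx 99791.0$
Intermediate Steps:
$\frac{183175}{\left(330589 + w\right) \frac{1}{217181 + 4684}} = \frac{183175}{\left(330589 + 76664\right) \frac{1}{217181 + 4684}} = \frac{183175}{407253 \cdot \frac{1}{221865}} = \frac{183175}{\frac{19393}{10565}} = 183175 \cdot \frac{10565}{19393} = \frac{1935243875}{19393}$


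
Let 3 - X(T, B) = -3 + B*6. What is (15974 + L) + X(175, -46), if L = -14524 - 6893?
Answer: -5161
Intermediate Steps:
X(T, B) = 6 - 6*B (X(T, B) = 3 - (-3 + B*6) = 3 - (-3 + 6*B) = 3 + (3 - 6*B) = 6 - 6*B)
L = -21417
(15974 + L) + X(175, -46) = (15974 - 21417) + (6 - 6*(-46)) = -5443 + (6 + 276) = -5443 + 282 = -5161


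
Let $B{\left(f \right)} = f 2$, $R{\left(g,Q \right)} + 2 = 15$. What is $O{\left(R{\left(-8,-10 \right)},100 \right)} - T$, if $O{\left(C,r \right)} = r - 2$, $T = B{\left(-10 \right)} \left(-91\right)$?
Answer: $-1722$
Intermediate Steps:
$R{\left(g,Q \right)} = 13$ ($R{\left(g,Q \right)} = -2 + 15 = 13$)
$B{\left(f \right)} = 2 f$
$T = 1820$ ($T = 2 \left(-10\right) \left(-91\right) = \left(-20\right) \left(-91\right) = 1820$)
$O{\left(C,r \right)} = -2 + r$
$O{\left(R{\left(-8,-10 \right)},100 \right)} - T = \left(-2 + 100\right) - 1820 = 98 - 1820 = -1722$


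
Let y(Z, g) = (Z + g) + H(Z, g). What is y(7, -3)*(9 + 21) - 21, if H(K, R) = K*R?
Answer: -531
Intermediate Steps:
y(Z, g) = Z + g + Z*g (y(Z, g) = (Z + g) + Z*g = Z + g + Z*g)
y(7, -3)*(9 + 21) - 21 = (7 - 3 + 7*(-3))*(9 + 21) - 21 = (7 - 3 - 21)*30 - 21 = -17*30 - 21 = -510 - 21 = -531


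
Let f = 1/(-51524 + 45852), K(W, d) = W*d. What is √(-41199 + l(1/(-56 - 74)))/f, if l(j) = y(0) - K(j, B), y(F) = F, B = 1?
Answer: -2836*I*√696262970/65 ≈ -1.1513e+6*I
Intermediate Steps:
l(j) = -j (l(j) = 0 - j = -j)
f = -1/5672 (f = 1/(-5672) = -1/5672 ≈ -0.00017630)
√(-41199 + l(1/(-56 - 74)))/f = √(-41199 - 1/(-56 - 74))/(-1/5672) = √(-41199 - 1/(-130))*(-5672) = √(-41199 - 1*(-1/130))*(-5672) = √(-41199 + 1/130)*(-5672) = √(-5355869/130)*(-5672) = (I*√696262970/130)*(-5672) = -2836*I*√696262970/65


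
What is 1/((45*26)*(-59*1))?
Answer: -1/69030 ≈ -1.4486e-5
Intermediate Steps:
1/((45*26)*(-59*1)) = 1/(1170*(-59)) = 1/(-69030) = -1/69030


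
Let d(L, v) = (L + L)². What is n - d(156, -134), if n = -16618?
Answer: -113962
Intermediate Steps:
d(L, v) = 4*L² (d(L, v) = (2*L)² = 4*L²)
n - d(156, -134) = -16618 - 4*156² = -16618 - 4*24336 = -16618 - 1*97344 = -16618 - 97344 = -113962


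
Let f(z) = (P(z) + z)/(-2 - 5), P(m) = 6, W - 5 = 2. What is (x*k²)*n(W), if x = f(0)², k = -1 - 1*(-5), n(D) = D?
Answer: 576/7 ≈ 82.286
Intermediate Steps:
W = 7 (W = 5 + 2 = 7)
k = 4 (k = -1 + 5 = 4)
f(z) = -6/7 - z/7 (f(z) = (6 + z)/(-2 - 5) = (6 + z)/(-7) = (6 + z)*(-⅐) = -6/7 - z/7)
x = 36/49 (x = (-6/7 - ⅐*0)² = (-6/7 + 0)² = (-6/7)² = 36/49 ≈ 0.73469)
(x*k²)*n(W) = ((36/49)*4²)*7 = ((36/49)*16)*7 = (576/49)*7 = 576/7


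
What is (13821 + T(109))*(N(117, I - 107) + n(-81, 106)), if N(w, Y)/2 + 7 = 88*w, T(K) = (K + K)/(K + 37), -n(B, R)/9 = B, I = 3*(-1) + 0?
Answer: 21499657894/73 ≈ 2.9452e+8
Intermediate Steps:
I = -3 (I = -3 + 0 = -3)
n(B, R) = -9*B
T(K) = 2*K/(37 + K) (T(K) = (2*K)/(37 + K) = 2*K/(37 + K))
N(w, Y) = -14 + 176*w (N(w, Y) = -14 + 2*(88*w) = -14 + 176*w)
(13821 + T(109))*(N(117, I - 107) + n(-81, 106)) = (13821 + 2*109/(37 + 109))*((-14 + 176*117) - 9*(-81)) = (13821 + 2*109/146)*((-14 + 20592) + 729) = (13821 + 2*109*(1/146))*(20578 + 729) = (13821 + 109/73)*21307 = (1009042/73)*21307 = 21499657894/73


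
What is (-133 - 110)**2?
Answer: 59049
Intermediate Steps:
(-133 - 110)**2 = (-243)**2 = 59049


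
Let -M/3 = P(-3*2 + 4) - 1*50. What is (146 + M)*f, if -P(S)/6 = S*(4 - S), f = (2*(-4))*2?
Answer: -1280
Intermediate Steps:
f = -16 (f = -8*2 = -16)
P(S) = -6*S*(4 - S)
M = -66 (M = -3*(6*(-3*2 + 4)*(-4 + (-3*2 + 4)) - 1*50) = -3*(6*(-6 + 4)*(-4 + (-6 + 4)) - 50) = -3*(6*(-2)*(-4 - 2) - 50) = -3*(6*(-2)*(-6) - 50) = -3*(72 - 50) = -3*22 = -66)
(146 + M)*f = (146 - 66)*(-16) = 80*(-16) = -1280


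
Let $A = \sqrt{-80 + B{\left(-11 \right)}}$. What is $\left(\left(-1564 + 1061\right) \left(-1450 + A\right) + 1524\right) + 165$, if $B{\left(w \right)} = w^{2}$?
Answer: $731039 - 503 \sqrt{41} \approx 7.2782 \cdot 10^{5}$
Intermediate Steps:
$A = \sqrt{41}$ ($A = \sqrt{-80 + \left(-11\right)^{2}} = \sqrt{-80 + 121} = \sqrt{41} \approx 6.4031$)
$\left(\left(-1564 + 1061\right) \left(-1450 + A\right) + 1524\right) + 165 = \left(\left(-1564 + 1061\right) \left(-1450 + \sqrt{41}\right) + 1524\right) + 165 = \left(- 503 \left(-1450 + \sqrt{41}\right) + 1524\right) + 165 = \left(\left(729350 - 503 \sqrt{41}\right) + 1524\right) + 165 = \left(730874 - 503 \sqrt{41}\right) + 165 = 731039 - 503 \sqrt{41}$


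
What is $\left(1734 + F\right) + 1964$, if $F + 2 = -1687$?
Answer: $2009$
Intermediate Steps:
$F = -1689$ ($F = -2 - 1687 = -1689$)
$\left(1734 + F\right) + 1964 = \left(1734 - 1689\right) + 1964 = 45 + 1964 = 2009$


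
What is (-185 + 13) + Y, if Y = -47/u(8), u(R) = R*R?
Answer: -11055/64 ≈ -172.73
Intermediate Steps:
u(R) = R²
Y = -47/64 (Y = -47/(8²) = -47/64 ≈ -0.73438)
(-185 + 13) + Y = (-185 + 13) - 47/64 = -172 - 47/64 = -11055/64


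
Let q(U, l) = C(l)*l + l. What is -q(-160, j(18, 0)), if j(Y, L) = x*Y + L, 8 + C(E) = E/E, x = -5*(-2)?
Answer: 1080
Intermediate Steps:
x = 10
C(E) = -7 (C(E) = -8 + E/E = -8 + 1 = -7)
j(Y, L) = L + 10*Y (j(Y, L) = 10*Y + L = L + 10*Y)
q(U, l) = -6*l (q(U, l) = -7*l + l = -6*l)
-q(-160, j(18, 0)) = -(-6)*(0 + 10*18) = -(-6)*(0 + 180) = -(-6)*180 = -1*(-1080) = 1080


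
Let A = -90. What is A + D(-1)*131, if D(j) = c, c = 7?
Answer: 827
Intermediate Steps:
D(j) = 7
A + D(-1)*131 = -90 + 7*131 = -90 + 917 = 827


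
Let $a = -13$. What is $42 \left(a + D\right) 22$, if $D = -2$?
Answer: $-13860$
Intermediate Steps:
$42 \left(a + D\right) 22 = 42 \left(-13 - 2\right) 22 = 42 \left(-15\right) 22 = \left(-630\right) 22 = -13860$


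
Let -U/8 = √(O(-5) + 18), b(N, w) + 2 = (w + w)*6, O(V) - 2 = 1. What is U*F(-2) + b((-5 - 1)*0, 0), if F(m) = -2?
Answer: -2 + 16*√21 ≈ 71.321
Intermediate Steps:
O(V) = 3 (O(V) = 2 + 1 = 3)
b(N, w) = -2 + 12*w (b(N, w) = -2 + (w + w)*6 = -2 + (2*w)*6 = -2 + 12*w)
U = -8*√21 (U = -8*√(3 + 18) = -8*√21 ≈ -36.661)
U*F(-2) + b((-5 - 1)*0, 0) = -8*√21*(-2) + (-2 + 12*0) = 16*√21 + (-2 + 0) = 16*√21 - 2 = -2 + 16*√21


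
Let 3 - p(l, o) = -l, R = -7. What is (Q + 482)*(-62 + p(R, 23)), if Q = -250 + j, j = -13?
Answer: -14454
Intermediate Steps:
p(l, o) = 3 + l (p(l, o) = 3 - (-1)*l = 3 + l)
Q = -263 (Q = -250 - 13 = -263)
(Q + 482)*(-62 + p(R, 23)) = (-263 + 482)*(-62 + (3 - 7)) = 219*(-62 - 4) = 219*(-66) = -14454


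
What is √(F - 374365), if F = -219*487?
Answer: I*√481018 ≈ 693.55*I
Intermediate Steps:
F = -106653
√(F - 374365) = √(-106653 - 374365) = √(-481018) = I*√481018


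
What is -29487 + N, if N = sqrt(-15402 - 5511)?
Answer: -29487 + I*sqrt(20913) ≈ -29487.0 + 144.61*I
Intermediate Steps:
N = I*sqrt(20913) (N = sqrt(-20913) = I*sqrt(20913) ≈ 144.61*I)
-29487 + N = -29487 + I*sqrt(20913)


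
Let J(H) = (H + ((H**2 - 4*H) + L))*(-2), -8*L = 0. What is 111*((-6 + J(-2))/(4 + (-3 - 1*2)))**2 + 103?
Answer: 75139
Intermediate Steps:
L = 0 (L = -1/8*0 = 0)
J(H) = -2*H**2 + 6*H (J(H) = (H + ((H**2 - 4*H) + 0))*(-2) = (H + (H**2 - 4*H))*(-2) = (H**2 - 3*H)*(-2) = -2*H**2 + 6*H)
111*((-6 + J(-2))/(4 + (-3 - 1*2)))**2 + 103 = 111*((-6 + 2*(-2)*(3 - 1*(-2)))/(4 + (-3 - 1*2)))**2 + 103 = 111*((-6 + 2*(-2)*(3 + 2))/(4 + (-3 - 2)))**2 + 103 = 111*((-6 + 2*(-2)*5)/(4 - 5))**2 + 103 = 111*((-6 - 20)/(-1))**2 + 103 = 111*(-26*(-1))**2 + 103 = 111*26**2 + 103 = 111*676 + 103 = 75036 + 103 = 75139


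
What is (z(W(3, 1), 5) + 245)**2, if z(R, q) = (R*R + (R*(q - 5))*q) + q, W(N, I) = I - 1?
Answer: 62500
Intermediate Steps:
W(N, I) = -1 + I
z(R, q) = q + R**2 + R*q*(-5 + q) (z(R, q) = (R**2 + (R*(-5 + q))*q) + q = (R**2 + R*q*(-5 + q)) + q = q + R**2 + R*q*(-5 + q))
(z(W(3, 1), 5) + 245)**2 = ((5 + (-1 + 1)**2 + (-1 + 1)*5**2 - 5*(-1 + 1)*5) + 245)**2 = ((5 + 0**2 + 0*25 - 5*0*5) + 245)**2 = ((5 + 0 + 0 + 0) + 245)**2 = (5 + 245)**2 = 250**2 = 62500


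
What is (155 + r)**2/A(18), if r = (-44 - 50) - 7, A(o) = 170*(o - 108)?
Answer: -81/425 ≈ -0.19059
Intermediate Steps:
A(o) = -18360 + 170*o (A(o) = 170*(-108 + o) = -18360 + 170*o)
r = -101 (r = -94 - 7 = -101)
(155 + r)**2/A(18) = (155 - 101)**2/(-18360 + 170*18) = 54**2/(-18360 + 3060) = 2916/(-15300) = 2916*(-1/15300) = -81/425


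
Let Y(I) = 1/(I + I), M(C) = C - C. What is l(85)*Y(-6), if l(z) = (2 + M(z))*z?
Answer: -85/6 ≈ -14.167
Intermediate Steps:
M(C) = 0
l(z) = 2*z (l(z) = (2 + 0)*z = 2*z)
Y(I) = 1/(2*I)
l(85)*Y(-6) = (2*85)*((1/2)/(-6)) = 170*((1/2)*(-1/6)) = 170*(-1/12) = -85/6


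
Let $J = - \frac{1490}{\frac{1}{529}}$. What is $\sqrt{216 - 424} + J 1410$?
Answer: $-1111376100 + 4 i \sqrt{13} \approx -1.1114 \cdot 10^{9} + 14.422 i$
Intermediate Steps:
$J = -788210$ ($J = - 1490 \frac{1}{\frac{1}{529}} = \left(-1490\right) 529 = -788210$)
$\sqrt{216 - 424} + J 1410 = \sqrt{216 - 424} - 1111376100 = \sqrt{-208} - 1111376100 = 4 i \sqrt{13} - 1111376100 = -1111376100 + 4 i \sqrt{13}$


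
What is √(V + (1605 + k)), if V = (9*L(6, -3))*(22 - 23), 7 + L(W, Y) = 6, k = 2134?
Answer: 2*√937 ≈ 61.221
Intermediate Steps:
L(W, Y) = -1 (L(W, Y) = -7 + 6 = -1)
V = 9 (V = (9*(-1))*(22 - 23) = -9*(-1) = 9)
√(V + (1605 + k)) = √(9 + (1605 + 2134)) = √(9 + 3739) = √3748 = 2*√937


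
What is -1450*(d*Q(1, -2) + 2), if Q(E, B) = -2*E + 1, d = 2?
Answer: 0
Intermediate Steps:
Q(E, B) = 1 - 2*E
-1450*(d*Q(1, -2) + 2) = -1450*(2*(1 - 2*1) + 2) = -1450*(2*(1 - 2) + 2) = -1450*(2*(-1) + 2) = -1450*(-2 + 2) = -1450*0 = 0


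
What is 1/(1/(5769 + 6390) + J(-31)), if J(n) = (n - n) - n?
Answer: 12159/376930 ≈ 0.032258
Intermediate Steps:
J(n) = -n (J(n) = 0 - n = -n)
1/(1/(5769 + 6390) + J(-31)) = 1/(1/(5769 + 6390) - 1*(-31)) = 1/(1/12159 + 31) = 1/(376930/12159) = 12159/376930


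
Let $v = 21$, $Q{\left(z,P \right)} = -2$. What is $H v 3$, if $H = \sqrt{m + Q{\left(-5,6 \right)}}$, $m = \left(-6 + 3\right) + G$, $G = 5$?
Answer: $0$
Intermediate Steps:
$m = 2$ ($m = \left(-6 + 3\right) + 5 = -3 + 5 = 2$)
$H = 0$ ($H = \sqrt{2 - 2} = \sqrt{0} = 0$)
$H v 3 = 0 \cdot 21 \cdot 3 = 0 \cdot 3 = 0$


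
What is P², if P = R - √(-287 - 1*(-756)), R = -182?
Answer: (182 + √469)² ≈ 41476.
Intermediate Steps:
P = -182 - √469 (P = -182 - √(-287 - 1*(-756)) = -182 - √(-287 + 756) = -182 - √469 ≈ -203.66)
P² = (-182 - √469)²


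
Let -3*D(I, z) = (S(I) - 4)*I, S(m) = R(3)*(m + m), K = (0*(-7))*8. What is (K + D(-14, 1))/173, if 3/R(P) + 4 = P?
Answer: 1120/519 ≈ 2.1580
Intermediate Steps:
R(P) = 3/(-4 + P)
K = 0 (K = 0*8 = 0)
S(m) = -6*m (S(m) = (3/(-4 + 3))*(m + m) = (3/(-1))*(2*m) = (3*(-1))*(2*m) = -6*m)
D(I, z) = -I*(-4 - 6*I)/3 (D(I, z) = -(-6*I - 4)*I/3 = -(-4 - 6*I)*I/3 = -I*(-4 - 6*I)/3)
(K + D(-14, 1))/173 = (0 + (2/3)*(-14)*(2 + 3*(-14)))/173 = (0 + (2/3)*(-14)*(2 - 42))/173 = (0 + (2/3)*(-14)*(-40))/173 = (0 + 1120/3)/173 = (1/173)*(1120/3) = 1120/519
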